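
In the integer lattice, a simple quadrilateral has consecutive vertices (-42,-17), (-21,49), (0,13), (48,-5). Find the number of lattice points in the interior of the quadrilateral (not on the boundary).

By the shoelace formula, twice the signed area is |((-42)·49 − (-21)·(-17)) + ((-21)·13 − 0·49) + (0·(-5) − 48·13) + (48·(-17) − (-42)·(-5))| = 4338, so the area is 2169.
The number of boundary lattice points is Σ gcd(|Δx|,|Δy|) = gcd(21,66) + gcd(21,36) + gcd(48,18) + gcd(90,12) = 3+3+6+6 = 18.
By Pick's theorem A = I + B/2 − 1, so I = 2169 − 18/2 + 1 = 2161.

2161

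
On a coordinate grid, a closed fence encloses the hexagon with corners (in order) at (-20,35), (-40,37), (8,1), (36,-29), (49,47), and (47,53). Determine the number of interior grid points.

3122

The shoelace formula gives twice the area as |[(-20)·37 − (-40)·35] + [(-40)·1 − 8·37] + [8·(-29) − 36·1] + [36·47 − 49·(-29)] + [49·53 − 47·47] + [47·35 − (-20)·53]| = 6262, so the area is 3131.
Summing gcd(|Δx|,|Δy|) over the edges gives the boundary count: gcd(20,2) + gcd(48,36) + gcd(28,30) + gcd(13,76) + gcd(2,6) + gcd(67,18) = 2+12+2+1+2+1 = 20.
Pick's theorem gives I = A − B/2 + 1 = 3131 − 20/2 + 1 = 3122.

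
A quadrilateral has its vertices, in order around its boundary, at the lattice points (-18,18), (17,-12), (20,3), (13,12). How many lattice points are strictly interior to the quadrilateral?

By the shoelace formula, twice the signed area is |((-18)·(-12) − 17·18) + (17·3 − 20·(-12)) + (20·12 − 13·3) + (13·18 − (-18)·12)| = 852, so the area is 426.
Along each edge there are gcd(|Δx|,|Δy|)+1 lattice points, so counting each shared vertex once the boundary has gcd(35,30) + gcd(3,15) + gcd(7,9) + gcd(31,6) = 5+3+1+1 = 10.
By Pick's theorem A = I + B/2 − 1, so I = 426 − 10/2 + 1 = 422.

422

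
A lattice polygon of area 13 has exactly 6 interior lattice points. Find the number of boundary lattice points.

Pick's theorem gives A = I + B/2 − 1, so B = 2(A − I + 1) = 2(13 − 6 + 1) = 16.

16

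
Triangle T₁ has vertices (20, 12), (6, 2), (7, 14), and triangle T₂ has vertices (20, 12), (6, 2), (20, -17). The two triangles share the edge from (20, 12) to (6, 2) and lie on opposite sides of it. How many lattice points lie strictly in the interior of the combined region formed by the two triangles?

267

The union is the simple quadrilateral with vertices (20, 12), (7, 14), (6, 2), (20, -17) in order.
The shoelace formula gives twice the area as |[20·14 − 7·12] + [7·2 − 6·14] + [6·(-17) − 20·2] + [20·12 − 20·(-17)]| = 564, so the area is 282.
Summing gcd(|Δx|,|Δy|) over the edges gives the boundary count: gcd(13,2) + gcd(1,12) + gcd(14,19) + gcd(0,29) = 1+1+1+29 = 32.
By Pick's theorem I = A − B/2 + 1 = 282 − 32/2 + 1 = 267.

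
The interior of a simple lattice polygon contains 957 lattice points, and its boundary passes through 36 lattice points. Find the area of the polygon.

Pick's theorem states A = I + B/2 − 1, so A = 957 + 36/2 − 1 = 974.

974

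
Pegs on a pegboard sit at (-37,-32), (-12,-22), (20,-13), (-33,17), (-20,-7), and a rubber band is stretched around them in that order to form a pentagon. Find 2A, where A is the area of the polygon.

Using the shoelace formula, 2A = |[(-37)·(-22) − (-12)·(-32)] + [(-12)·(-13) − 20·(-22)] + [20·17 − (-33)·(-13)] + [(-33)·(-7) − (-20)·17] + [(-20)·(-32) − (-37)·(-7)]| = 1889, so the area is 1889/2.

1889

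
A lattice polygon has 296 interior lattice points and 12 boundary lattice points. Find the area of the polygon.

301

Pick's theorem states A = I + B/2 − 1, so A = 296 + 12/2 − 1 = 301.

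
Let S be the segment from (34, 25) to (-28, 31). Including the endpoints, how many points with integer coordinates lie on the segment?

The number of lattice points on a segment between lattice points is gcd(|Δx|,|Δy|) + 1 = gcd(62,6) + 1 = 2 + 1 = 3.

3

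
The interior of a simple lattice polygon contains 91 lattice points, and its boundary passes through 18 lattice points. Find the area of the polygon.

By Pick's theorem, A = I + B/2 − 1 = 91 + 18/2 − 1 = 99.

99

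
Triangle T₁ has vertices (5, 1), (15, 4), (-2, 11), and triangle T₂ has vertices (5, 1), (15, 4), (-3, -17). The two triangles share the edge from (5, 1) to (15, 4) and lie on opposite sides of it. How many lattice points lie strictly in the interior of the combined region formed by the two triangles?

136

The union is the simple quadrilateral with vertices (5, 1), (-2, 11), (15, 4), (-3, -17) in order.
By the shoelace formula, twice the signed area is |(5·11 − (-2)·1) + ((-2)·4 − 15·11) + (15·(-17) − (-3)·4) + ((-3)·1 − 5·(-17))| = 277, so the area is 138.5.
Summing gcd(|Δx|,|Δy|) over the edges gives the boundary count: gcd(7,10) + gcd(17,7) + gcd(18,21) + gcd(8,18) = 1+1+3+2 = 7.
By Pick's theorem I = A − B/2 + 1 = 138.5 − 7/2 + 1 = 136.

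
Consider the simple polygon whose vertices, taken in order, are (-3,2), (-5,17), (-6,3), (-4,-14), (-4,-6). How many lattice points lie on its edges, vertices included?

12

The number of boundary lattice points is Σ gcd(|Δx|,|Δy|) = gcd(2,15) + gcd(1,14) + gcd(2,17) + gcd(0,8) + gcd(1,8) = 1+1+1+8+1 = 12.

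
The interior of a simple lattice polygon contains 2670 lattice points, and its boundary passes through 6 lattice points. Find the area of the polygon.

2672

By Pick's theorem, A = I + B/2 − 1 = 2670 + 6/2 − 1 = 2672.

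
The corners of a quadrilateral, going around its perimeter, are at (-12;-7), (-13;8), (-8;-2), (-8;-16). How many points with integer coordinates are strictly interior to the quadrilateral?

The shoelace formula gives twice the area as |((-12)·8 − (-13)·(-7)) + ((-13)·(-2) − (-8)·8) + ((-8)·(-16) − (-8)·(-2)) + ((-8)·(-7) − (-12)·(-16))| = 121, so the area is 121/2.
The number of boundary lattice points is Σ gcd(|Δx|,|Δy|) = gcd(1,15) + gcd(5,10) + gcd(0,14) + gcd(4,9) = 1+5+14+1 = 21.
By Pick's theorem A = I + B/2 − 1, so I = 121/2 − 21/2 + 1 = 51.

51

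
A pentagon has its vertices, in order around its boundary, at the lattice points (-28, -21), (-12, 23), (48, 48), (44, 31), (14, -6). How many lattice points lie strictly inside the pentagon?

2174

By the shoelace formula, twice the signed area is |[(-28)·23 − (-12)·(-21)] + [(-12)·48 − 48·23] + [48·31 − 44·48] + [44·(-6) − 14·31] + [14·(-21) − (-28)·(-6)]| = 4360, so the area is 2180.
The number of boundary lattice points is Σ gcd(|Δx|,|Δy|) = gcd(16,44) + gcd(60,25) + gcd(4,17) + gcd(30,37) + gcd(42,15) = 4+5+1+1+3 = 14.
By Pick's theorem A = I + B/2 − 1, so I = 2180 − 14/2 + 1 = 2174.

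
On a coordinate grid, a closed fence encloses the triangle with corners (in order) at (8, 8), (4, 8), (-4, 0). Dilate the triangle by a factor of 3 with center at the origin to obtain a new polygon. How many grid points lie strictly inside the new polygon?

121

Using the shoelace formula, 2A = |[8·8 − 4·8] + [4·0 − (-4)·8] + [(-4)·8 − 8·0]| = 32, so the area is 16.
Summing gcd(|Δx|,|Δy|) over the edges gives the boundary count: gcd(4,0) + gcd(8,8) + gcd(12,8) = 4+8+4 = 16.
Scaling by 3 multiplies the area by 3² = 9 (so the new area is 144) and multiplies the boundary lattice-point count by 3, giving 48.
By Pick's theorem, the interior count of the dilated polygon is 144 − 48/2 + 1 = 121.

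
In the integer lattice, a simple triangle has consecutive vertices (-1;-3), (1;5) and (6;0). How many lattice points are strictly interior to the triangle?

Using the shoelace formula, 2A = |((-1)·5 − 1·(-3)) + (1·0 − 6·5) + (6·(-3) − (-1)·0)| = 50, so the area is 25.
The number of boundary lattice points is Σ gcd(|Δx|,|Δy|) = gcd(2,8) + gcd(5,5) + gcd(7,3) = 2+5+1 = 8.
By Pick's theorem A = I + B/2 − 1, so I = 25 − 8/2 + 1 = 22.

22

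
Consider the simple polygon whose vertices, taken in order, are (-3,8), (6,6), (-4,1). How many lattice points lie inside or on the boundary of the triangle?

The shoelace formula gives twice the area as |((-3)·6 − 6·8) + (6·1 − (-4)·6) + ((-4)·8 − (-3)·1)| = 65, so the area is 65/2.
Summing gcd(|Δx|,|Δy|) over the edges gives the boundary count: gcd(9,2) + gcd(10,5) + gcd(1,7) = 1+5+1 = 7.
Pick's theorem gives I = A − B/2 + 1 = 65/2 − 7/2 + 1 = 30, so the closed region contains I + B = 30 + 7 = 37 lattice points.

37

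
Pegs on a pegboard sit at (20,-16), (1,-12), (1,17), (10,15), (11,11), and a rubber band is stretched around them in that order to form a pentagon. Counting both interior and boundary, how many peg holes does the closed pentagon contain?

422

The shoelace formula gives twice the area as |(20·(-12) − 1·(-16)) + (1·17 − 1·(-12)) + (1·15 − 10·17) + (10·11 − 11·15) + (11·(-16) − 20·11)| = 801, so the area is 801/2.
Summing gcd(|Δx|,|Δy|) over the edges gives the boundary count: gcd(19,4) + gcd(0,29) + gcd(9,2) + gcd(1,4) + gcd(9,27) = 1+29+1+1+9 = 41.
Pick's theorem gives I = A − B/2 + 1 = 801/2 − 41/2 + 1 = 381, so the closed region contains I + B = 381 + 41 = 422 lattice points.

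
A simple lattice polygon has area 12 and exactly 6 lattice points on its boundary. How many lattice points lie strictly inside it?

From Pick's theorem, I = A − B/2 + 1 = 12 − 6/2 + 1 = 10.

10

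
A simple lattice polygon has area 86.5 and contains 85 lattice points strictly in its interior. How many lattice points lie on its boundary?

5

Pick's theorem gives A = I + B/2 − 1, so B = 2(A − I + 1) = 2(86.5 − 85 + 1) = 5.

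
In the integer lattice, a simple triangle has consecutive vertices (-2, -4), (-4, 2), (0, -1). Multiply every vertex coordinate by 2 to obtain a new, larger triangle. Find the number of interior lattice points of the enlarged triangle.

33

The shoelace formula gives twice the area as |[(-2)·2 − (-4)·(-4)] + [(-4)·(-1) − 0·2] + [0·(-4) − (-2)·(-1)]| = 18, so the area is 9.
Along each edge there are gcd(|Δx|,|Δy|)+1 lattice points, so counting each shared vertex once the boundary has gcd(2,6) + gcd(4,3) + gcd(2,3) = 2+1+1 = 4.
Scaling by 2 multiplies the area by 2² = 4 (so the new area is 36) and multiplies the boundary lattice-point count by 2, giving 8.
By Pick's theorem, the interior count of the dilated polygon is 36 − 8/2 + 1 = 33.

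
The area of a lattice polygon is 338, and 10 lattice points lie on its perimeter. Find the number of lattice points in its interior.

Pick's theorem A = I + B/2 − 1 rearranges to I = A − B/2 + 1 = 338 − 10/2 + 1 = 334.

334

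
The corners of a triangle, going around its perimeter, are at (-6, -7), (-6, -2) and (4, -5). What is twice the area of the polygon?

The shoelace formula gives twice the area as |((-6)·(-2) − (-6)·(-7)) + ((-6)·(-5) − 4·(-2)) + (4·(-7) − (-6)·(-5))| = 50, so the area is 25.

50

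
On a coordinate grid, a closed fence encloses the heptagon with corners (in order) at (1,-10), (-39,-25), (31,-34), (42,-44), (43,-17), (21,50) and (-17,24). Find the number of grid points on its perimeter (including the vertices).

Summing gcd(|Δx|,|Δy|) over the edges gives the boundary count: gcd(40,15) + gcd(70,9) + gcd(11,10) + gcd(1,27) + gcd(22,67) + gcd(38,26) + gcd(18,34) = 5+1+1+1+1+2+2 = 13.

13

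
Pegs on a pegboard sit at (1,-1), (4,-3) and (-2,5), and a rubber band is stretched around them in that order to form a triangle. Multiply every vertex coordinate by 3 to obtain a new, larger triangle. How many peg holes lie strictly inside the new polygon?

46

Using the shoelace formula, 2A = |(1·(-3) − 4·(-1)) + (4·5 − (-2)·(-3)) + ((-2)·(-1) − 1·5)| = 12, so the area is 6.
Summing gcd(|Δx|,|Δy|) over the edges gives the boundary count: gcd(3,2) + gcd(6,8) + gcd(3,6) = 1+2+3 = 6.
Scaling by 3 multiplies the area by 3² = 9 (so the new area is 54) and multiplies the boundary lattice-point count by 3, giving 18.
By Pick's theorem, the interior count of the dilated polygon is 54 − 18/2 + 1 = 46.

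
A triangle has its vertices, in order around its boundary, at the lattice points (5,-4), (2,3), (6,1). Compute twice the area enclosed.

Using the shoelace formula, 2A = |(5·3 − 2·(-4)) + (2·1 − 6·3) + (6·(-4) − 5·1)| = 22, so the area is 11.

22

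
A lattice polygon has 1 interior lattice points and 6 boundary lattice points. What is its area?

Pick's theorem states A = I + B/2 − 1, so A = 1 + 6/2 − 1 = 3.

3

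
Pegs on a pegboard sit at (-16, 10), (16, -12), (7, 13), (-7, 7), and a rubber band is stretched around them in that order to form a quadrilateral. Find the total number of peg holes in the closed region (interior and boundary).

By the shoelace formula, twice the signed area is |[(-16)·(-12) − 16·10] + [16·13 − 7·(-12)] + [7·7 − (-7)·13] + [(-7)·10 − (-16)·7]| = 506, so the area is 253.
The number of boundary lattice points is Σ gcd(|Δx|,|Δy|) = gcd(32,22) + gcd(9,25) + gcd(14,6) + gcd(9,3) = 2+1+2+3 = 8.
Pick's theorem gives I = A − B/2 + 1 = 253 − 8/2 + 1 = 250, so the closed region contains I + B = 250 + 8 = 258 lattice points.

258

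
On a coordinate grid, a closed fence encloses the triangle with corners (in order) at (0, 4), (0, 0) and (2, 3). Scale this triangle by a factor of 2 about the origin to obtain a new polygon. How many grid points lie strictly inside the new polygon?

11

The shoelace formula gives twice the area as |(0·0 − 0·4) + (0·3 − 2·0) + (2·4 − 0·3)| = 8, so the area is 4.
The number of boundary lattice points is Σ gcd(|Δx|,|Δy|) = gcd(0,4) + gcd(2,3) + gcd(2,1) = 4+1+1 = 6.
Scaling by 2 multiplies the area by 2² = 4 (so the new area is 16) and multiplies the boundary lattice-point count by 2, giving 12.
By Pick's theorem, the interior count of the dilated polygon is 16 − 12/2 + 1 = 11.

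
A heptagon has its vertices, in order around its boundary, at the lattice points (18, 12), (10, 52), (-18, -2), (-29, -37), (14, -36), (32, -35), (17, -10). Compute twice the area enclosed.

5223

Using the shoelace formula, 2A = |(18·52 − 10·12) + (10·(-2) − (-18)·52) + ((-18)·(-37) − (-29)·(-2)) + ((-29)·(-36) − 14·(-37)) + (14·(-35) − 32·(-36)) + (32·(-10) − 17·(-35)) + (17·12 − 18·(-10))| = 5223, so the area is 5223/2.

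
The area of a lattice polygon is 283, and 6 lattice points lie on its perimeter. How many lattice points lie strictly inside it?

281

Pick's theorem A = I + B/2 − 1 rearranges to I = A − B/2 + 1 = 283 − 6/2 + 1 = 281.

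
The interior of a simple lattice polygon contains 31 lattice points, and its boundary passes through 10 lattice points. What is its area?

35

By Pick's theorem, A = I + B/2 − 1 = 31 + 10/2 − 1 = 35.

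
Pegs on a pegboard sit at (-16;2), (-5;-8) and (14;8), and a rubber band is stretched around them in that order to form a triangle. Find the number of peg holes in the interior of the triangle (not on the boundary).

180

By the shoelace formula, twice the signed area is |[(-16)·(-8) − (-5)·2] + [(-5)·8 − 14·(-8)] + [14·2 − (-16)·8]| = 366, so the area is 183.
Along each edge there are gcd(|Δx|,|Δy|)+1 lattice points, so counting each shared vertex once the boundary has gcd(11,10) + gcd(19,16) + gcd(30,6) = 1+1+6 = 8.
By Pick's theorem A = I + B/2 − 1, so I = 183 − 8/2 + 1 = 180.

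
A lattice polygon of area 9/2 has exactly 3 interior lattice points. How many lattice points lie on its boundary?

Pick's theorem gives A = I + B/2 − 1, so B = 2(A − I + 1) = 2(9/2 − 3 + 1) = 5.

5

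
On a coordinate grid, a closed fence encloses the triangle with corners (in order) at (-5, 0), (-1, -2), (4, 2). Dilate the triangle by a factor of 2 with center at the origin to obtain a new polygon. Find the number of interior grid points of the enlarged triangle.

49

Using the shoelace formula, 2A = |[(-5)·(-2) − (-1)·0] + [(-1)·2 − 4·(-2)] + [4·0 − (-5)·2]| = 26, so the area is 13.
Along each edge there are gcd(|Δx|,|Δy|)+1 lattice points, so counting each shared vertex once the boundary has gcd(4,2) + gcd(5,4) + gcd(9,2) = 2+1+1 = 4.
Scaling by 2 multiplies the area by 2² = 4 (so the new area is 52) and multiplies the boundary lattice-point count by 2, giving 8.
By Pick's theorem, the interior count of the dilated polygon is 52 − 8/2 + 1 = 49.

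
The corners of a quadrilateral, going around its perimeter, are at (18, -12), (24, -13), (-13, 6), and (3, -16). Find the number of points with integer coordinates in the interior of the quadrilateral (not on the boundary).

234

Using the shoelace formula, 2A = |[18·(-13) − 24·(-12)] + [24·6 − (-13)·(-13)] + [(-13)·(-16) − 3·6] + [3·(-12) − 18·(-16)]| = 471, so the area is 471/2.
Along each edge there are gcd(|Δx|,|Δy|)+1 lattice points, so counting each shared vertex once the boundary has gcd(6,1) + gcd(37,19) + gcd(16,22) + gcd(15,4) = 1+1+2+1 = 5.
By Pick's theorem A = I + B/2 − 1, so I = 471/2 − 5/2 + 1 = 234.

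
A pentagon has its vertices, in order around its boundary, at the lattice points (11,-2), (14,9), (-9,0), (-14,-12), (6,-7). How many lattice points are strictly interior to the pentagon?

The shoelace formula gives twice the area as |(11·9 − 14·(-2)) + (14·0 − (-9)·9) + ((-9)·(-12) − (-14)·0) + ((-14)·(-7) − 6·(-12)) + (6·(-2) − 11·(-7))| = 551, so the area is 551/2.
The number of boundary lattice points is Σ gcd(|Δx|,|Δy|) = gcd(3,11) + gcd(23,9) + gcd(5,12) + gcd(20,5) + gcd(5,5) = 1+1+1+5+5 = 13.
Pick's theorem gives I = A − B/2 + 1 = 551/2 − 13/2 + 1 = 270.

270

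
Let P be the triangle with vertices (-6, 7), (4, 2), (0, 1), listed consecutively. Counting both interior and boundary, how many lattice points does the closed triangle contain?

Using the shoelace formula, 2A = |((-6)·2 − 4·7) + (4·1 − 0·2) + (0·7 − (-6)·1)| = 30, so the area is 15.
Summing gcd(|Δx|,|Δy|) over the edges gives the boundary count: gcd(10,5) + gcd(4,1) + gcd(6,6) = 5+1+6 = 12.
Pick's theorem gives I = A − B/2 + 1 = 15 − 12/2 + 1 = 10, so the closed region contains I + B = 10 + 12 = 22 lattice points.

22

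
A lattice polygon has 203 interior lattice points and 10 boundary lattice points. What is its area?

207

By Pick's theorem, A = I + B/2 − 1 = 203 + 10/2 − 1 = 207.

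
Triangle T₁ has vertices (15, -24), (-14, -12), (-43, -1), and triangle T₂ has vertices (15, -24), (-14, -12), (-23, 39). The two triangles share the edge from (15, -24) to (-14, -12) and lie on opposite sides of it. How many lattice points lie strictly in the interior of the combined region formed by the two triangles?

698

The union is the simple quadrilateral with vertices (15, -24), (-43, -1), (-14, -12), (-23, 39) in order.
Using the shoelace formula, 2A = |(15·(-1) − (-43)·(-24)) + ((-43)·(-12) − (-14)·(-1)) + ((-14)·39 − (-23)·(-12)) + ((-23)·(-24) − 15·39)| = 1400, so the area is 700.
Along each edge there are gcd(|Δx|,|Δy|)+1 lattice points, so counting each shared vertex once the boundary has gcd(58,23) + gcd(29,11) + gcd(9,51) + gcd(38,63) = 1+1+3+1 = 6.
By Pick's theorem I = A − B/2 + 1 = 700 − 6/2 + 1 = 698.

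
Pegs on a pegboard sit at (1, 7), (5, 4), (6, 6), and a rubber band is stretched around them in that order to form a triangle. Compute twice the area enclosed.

11

Using the shoelace formula, 2A = |[1·4 − 5·7] + [5·6 − 6·4] + [6·7 − 1·6]| = 11, so the area is 11/2.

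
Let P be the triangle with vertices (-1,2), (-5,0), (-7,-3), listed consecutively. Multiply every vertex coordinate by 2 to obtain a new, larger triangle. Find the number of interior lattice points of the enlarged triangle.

Using the shoelace formula, 2A = |((-1)·0 − (-5)·2) + ((-5)·(-3) − (-7)·0) + ((-7)·2 − (-1)·(-3))| = 8, so the area is 4.
Summing gcd(|Δx|,|Δy|) over the edges gives the boundary count: gcd(4,2) + gcd(2,3) + gcd(6,5) = 2+1+1 = 4.
Scaling by 2 multiplies the area by 2² = 4 (so the new area is 16) and multiplies the boundary lattice-point count by 2, giving 8.
By Pick's theorem, the interior count of the dilated polygon is 16 − 8/2 + 1 = 13.

13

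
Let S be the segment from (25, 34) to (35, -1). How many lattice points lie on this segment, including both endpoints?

6

The number of lattice points on a segment between lattice points is gcd(|Δx|,|Δy|) + 1 = gcd(10,35) + 1 = 5 + 1 = 6.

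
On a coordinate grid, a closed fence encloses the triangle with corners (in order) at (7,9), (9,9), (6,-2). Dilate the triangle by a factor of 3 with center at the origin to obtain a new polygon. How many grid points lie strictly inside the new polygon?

94

The shoelace formula gives twice the area as |(7·9 − 9·9) + (9·(-2) − 6·9) + (6·9 − 7·(-2))| = 22, so the area is 11.
The number of boundary lattice points is Σ gcd(|Δx|,|Δy|) = gcd(2,0) + gcd(3,11) + gcd(1,11) = 2+1+1 = 4.
Scaling by 3 multiplies the area by 3² = 9 (so the new area is 99) and multiplies the boundary lattice-point count by 3, giving 12.
By Pick's theorem, the interior count of the dilated polygon is 99 − 12/2 + 1 = 94.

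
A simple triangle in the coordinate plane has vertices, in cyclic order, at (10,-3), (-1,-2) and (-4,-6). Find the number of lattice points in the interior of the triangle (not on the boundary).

By the shoelace formula, twice the signed area is |[10·(-2) − (-1)·(-3)] + [(-1)·(-6) − (-4)·(-2)] + [(-4)·(-3) − 10·(-6)]| = 47, so the area is 47/2.
Summing gcd(|Δx|,|Δy|) over the edges gives the boundary count: gcd(11,1) + gcd(3,4) + gcd(14,3) = 1+1+1 = 3.
Pick's theorem gives I = A − B/2 + 1 = 47/2 − 3/2 + 1 = 23.

23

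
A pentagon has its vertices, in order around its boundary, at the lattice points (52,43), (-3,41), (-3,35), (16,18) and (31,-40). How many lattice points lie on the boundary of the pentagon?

10

Summing gcd(|Δx|,|Δy|) over the edges gives the boundary count: gcd(55,2) + gcd(0,6) + gcd(19,17) + gcd(15,58) + gcd(21,83) = 1+6+1+1+1 = 10.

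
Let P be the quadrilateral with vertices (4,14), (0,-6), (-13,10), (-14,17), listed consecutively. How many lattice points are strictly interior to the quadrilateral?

220

The shoelace formula gives twice the area as |[4·(-6) − 0·14] + [0·10 − (-13)·(-6)] + [(-13)·17 − (-14)·10] + [(-14)·14 − 4·17]| = 447, so the area is 223.5.
The number of boundary lattice points is Σ gcd(|Δx|,|Δy|) = gcd(4,20) + gcd(13,16) + gcd(1,7) + gcd(18,3) = 4+1+1+3 = 9.
By Pick's theorem A = I + B/2 − 1, so I = 223.5 − 9/2 + 1 = 220.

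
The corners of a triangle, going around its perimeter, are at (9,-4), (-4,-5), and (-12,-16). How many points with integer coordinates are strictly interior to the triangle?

66

By the shoelace formula, twice the signed area is |(9·(-5) − (-4)·(-4)) + ((-4)·(-16) − (-12)·(-5)) + ((-12)·(-4) − 9·(-16))| = 135, so the area is 135/2.
Summing gcd(|Δx|,|Δy|) over the edges gives the boundary count: gcd(13,1) + gcd(8,11) + gcd(21,12) = 1+1+3 = 5.
Pick's theorem gives I = A − B/2 + 1 = 135/2 − 5/2 + 1 = 66.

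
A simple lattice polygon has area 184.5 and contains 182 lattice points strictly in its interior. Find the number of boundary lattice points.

Pick's theorem gives A = I + B/2 − 1, so B = 2(A − I + 1) = 2(184.5 − 182 + 1) = 7.

7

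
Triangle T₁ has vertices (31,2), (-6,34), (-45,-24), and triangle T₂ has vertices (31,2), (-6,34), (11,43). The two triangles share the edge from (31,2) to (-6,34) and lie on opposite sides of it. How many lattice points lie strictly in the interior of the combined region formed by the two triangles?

The union is the simple quadrilateral with vertices (31,2), (-45,-24), (-6,34), (11,43) in order.
The shoelace formula gives twice the area as |[31·(-24) − (-45)·2] + [(-45)·34 − (-6)·(-24)] + [(-6)·43 − 11·34] + [11·2 − 31·43]| = 4271, so the area is 4271/2.
Along each edge there are gcd(|Δx|,|Δy|)+1 lattice points, so counting each shared vertex once the boundary has gcd(76,26) + gcd(39,58) + gcd(17,9) + gcd(20,41) = 2+1+1+1 = 5.
By Pick's theorem I = A − B/2 + 1 = 4271/2 − 5/2 + 1 = 2134.

2134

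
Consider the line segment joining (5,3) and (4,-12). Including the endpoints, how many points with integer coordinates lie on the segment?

The number of lattice points on a segment between lattice points is gcd(|Δx|,|Δy|) + 1 = gcd(1,15) + 1 = 1 + 1 = 2.

2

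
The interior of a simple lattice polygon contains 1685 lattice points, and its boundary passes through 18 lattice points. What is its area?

Pick's theorem states A = I + B/2 − 1, so A = 1685 + 18/2 − 1 = 1693.

1693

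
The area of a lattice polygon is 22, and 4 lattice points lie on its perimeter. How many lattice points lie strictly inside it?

From Pick's theorem, I = A − B/2 + 1 = 22 − 4/2 + 1 = 21.

21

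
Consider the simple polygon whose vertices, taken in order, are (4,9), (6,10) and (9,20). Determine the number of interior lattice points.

By the shoelace formula, twice the signed area is |(4·10 − 6·9) + (6·20 − 9·10) + (9·9 − 4·20)| = 17, so the area is 8.5.
Along each edge there are gcd(|Δx|,|Δy|)+1 lattice points, so counting each shared vertex once the boundary has gcd(2,1) + gcd(3,10) + gcd(5,11) = 1+1+1 = 3.
By Pick's theorem A = I + B/2 − 1, so I = 8.5 − 3/2 + 1 = 8.

8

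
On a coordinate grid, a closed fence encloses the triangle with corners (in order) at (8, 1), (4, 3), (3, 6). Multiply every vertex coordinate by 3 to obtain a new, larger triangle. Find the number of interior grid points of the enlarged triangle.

34

By the shoelace formula, twice the signed area is |(8·3 − 4·1) + (4·6 − 3·3) + (3·1 − 8·6)| = 10, so the area is 5.
Along each edge there are gcd(|Δx|,|Δy|)+1 lattice points, so counting each shared vertex once the boundary has gcd(4,2) + gcd(1,3) + gcd(5,5) = 2+1+5 = 8.
Scaling by 3 multiplies the area by 3² = 9 (so the new area is 45) and multiplies the boundary lattice-point count by 3, giving 24.
By Pick's theorem, the interior count of the dilated polygon is 45 − 24/2 + 1 = 34.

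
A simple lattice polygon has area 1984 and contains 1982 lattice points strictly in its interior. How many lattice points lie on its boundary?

6

Pick's theorem gives A = I + B/2 − 1, so B = 2(A − I + 1) = 2(1984 − 1982 + 1) = 6.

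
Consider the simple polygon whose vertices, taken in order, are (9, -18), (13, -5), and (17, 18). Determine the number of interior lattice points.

By the shoelace formula, twice the signed area is |[9·(-5) − 13·(-18)] + [13·18 − 17·(-5)] + [17·(-18) − 9·18]| = 40, so the area is 20.
Along each edge there are gcd(|Δx|,|Δy|)+1 lattice points, so counting each shared vertex once the boundary has gcd(4,13) + gcd(4,23) + gcd(8,36) = 1+1+4 = 6.
By Pick's theorem A = I + B/2 − 1, so I = 20 − 6/2 + 1 = 18.

18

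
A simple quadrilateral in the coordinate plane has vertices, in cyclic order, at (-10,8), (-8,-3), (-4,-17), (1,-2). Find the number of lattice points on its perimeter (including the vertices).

The number of boundary lattice points is Σ gcd(|Δx|,|Δy|) = gcd(2,11) + gcd(4,14) + gcd(5,15) + gcd(11,10) = 1+2+5+1 = 9.

9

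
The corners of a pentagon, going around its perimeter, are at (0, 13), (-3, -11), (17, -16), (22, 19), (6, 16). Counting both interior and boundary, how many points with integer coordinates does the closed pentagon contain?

642

The shoelace formula gives twice the area as |[0·(-11) − (-3)·13] + [(-3)·(-16) − 17·(-11)] + [17·19 − 22·(-16)] + [22·16 − 6·19] + [6·13 − 0·16]| = 1265, so the area is 632.5.
Summing gcd(|Δx|,|Δy|) over the edges gives the boundary count: gcd(3,24) + gcd(20,5) + gcd(5,35) + gcd(16,3) + gcd(6,3) = 3+5+5+1+3 = 17.
Pick's theorem gives I = A − B/2 + 1 = 632.5 − 17/2 + 1 = 625, so the closed region contains I + B = 625 + 17 = 642 lattice points.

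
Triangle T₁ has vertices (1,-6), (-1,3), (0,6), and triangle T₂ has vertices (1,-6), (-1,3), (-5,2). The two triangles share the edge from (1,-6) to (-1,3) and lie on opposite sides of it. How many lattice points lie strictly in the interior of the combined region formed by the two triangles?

The union is the simple quadrilateral with vertices (1,-6), (0,6), (-1,3), (-5,2) in order.
Using the shoelace formula, 2A = |[1·6 − 0·(-6)] + [0·3 − (-1)·6] + [(-1)·2 − (-5)·3] + [(-5)·(-6) − 1·2]| = 53, so the area is 53/2.
The number of boundary lattice points is Σ gcd(|Δx|,|Δy|) = gcd(1,12) + gcd(1,3) + gcd(4,1) + gcd(6,8) = 1+1+1+2 = 5.
By Pick's theorem I = A − B/2 + 1 = 53/2 − 5/2 + 1 = 25.

25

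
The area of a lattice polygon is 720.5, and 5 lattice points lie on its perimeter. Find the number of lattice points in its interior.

719

Pick's theorem A = I + B/2 − 1 rearranges to I = A − B/2 + 1 = 720.5 − 5/2 + 1 = 719.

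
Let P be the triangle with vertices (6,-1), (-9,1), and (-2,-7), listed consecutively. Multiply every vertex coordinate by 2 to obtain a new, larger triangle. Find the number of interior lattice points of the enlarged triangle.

Using the shoelace formula, 2A = |(6·1 − (-9)·(-1)) + ((-9)·(-7) − (-2)·1) + ((-2)·(-1) − 6·(-7))| = 106, so the area is 53.
Summing gcd(|Δx|,|Δy|) over the edges gives the boundary count: gcd(15,2) + gcd(7,8) + gcd(8,6) = 1+1+2 = 4.
Scaling by 2 multiplies the area by 2² = 4 (so the new area is 212) and multiplies the boundary lattice-point count by 2, giving 8.
By Pick's theorem, the interior count of the dilated polygon is 212 − 8/2 + 1 = 209.

209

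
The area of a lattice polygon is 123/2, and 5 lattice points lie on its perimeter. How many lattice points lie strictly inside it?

60

From Pick's theorem, I = A − B/2 + 1 = 123/2 − 5/2 + 1 = 60.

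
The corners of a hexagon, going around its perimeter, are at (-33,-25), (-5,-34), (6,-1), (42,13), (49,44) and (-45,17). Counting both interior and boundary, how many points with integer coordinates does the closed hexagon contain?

Using the shoelace formula, 2A = |[(-33)·(-34) − (-5)·(-25)] + [(-5)·(-1) − 6·(-34)] + [6·13 − 42·(-1)] + [42·44 − 49·13] + [49·17 − (-45)·44] + [(-45)·(-25) − (-33)·17]| = 7036, so the area is 3518.
Summing gcd(|Δx|,|Δy|) over the edges gives the boundary count: gcd(28,9) + gcd(11,33) + gcd(36,14) + gcd(7,31) + gcd(94,27) + gcd(12,42) = 1+11+2+1+1+6 = 22.
Pick's theorem gives I = A − B/2 + 1 = 3518 − 22/2 + 1 = 3508, so the closed region contains I + B = 3508 + 22 = 3530 lattice points.

3530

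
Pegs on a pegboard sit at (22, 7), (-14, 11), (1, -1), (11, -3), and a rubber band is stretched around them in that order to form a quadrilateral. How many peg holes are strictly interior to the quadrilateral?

243

The shoelace formula gives twice the area as |(22·11 − (-14)·7) + ((-14)·(-1) − 1·11) + (1·(-3) − 11·(-1)) + (11·7 − 22·(-3))| = 494, so the area is 247.
The number of boundary lattice points is Σ gcd(|Δx|,|Δy|) = gcd(36,4) + gcd(15,12) + gcd(10,2) + gcd(11,10) = 4+3+2+1 = 10.
Pick's theorem gives I = A − B/2 + 1 = 247 − 10/2 + 1 = 243.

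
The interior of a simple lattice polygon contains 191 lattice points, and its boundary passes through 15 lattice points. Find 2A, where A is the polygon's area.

By Pick's theorem, A = I + B/2 − 1 = 191 + 15/2 − 1 = 395/2.
Hence 2A = 395.

395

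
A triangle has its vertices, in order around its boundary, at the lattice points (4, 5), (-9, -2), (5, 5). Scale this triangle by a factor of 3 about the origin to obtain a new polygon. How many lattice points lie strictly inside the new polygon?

By the shoelace formula, twice the signed area is |[4·(-2) − (-9)·5] + [(-9)·5 − 5·(-2)] + [5·5 − 4·5]| = 7, so the area is 7/2.
Along each edge there are gcd(|Δx|,|Δy|)+1 lattice points, so counting each shared vertex once the boundary has gcd(13,7) + gcd(14,7) + gcd(1,0) = 1+7+1 = 9.
Scaling by 3 multiplies the area by 3² = 9 (so the new area is 31.5) and multiplies the boundary lattice-point count by 3, giving 27.
By Pick's theorem, the interior count of the dilated polygon is 31.5 − 27/2 + 1 = 19.

19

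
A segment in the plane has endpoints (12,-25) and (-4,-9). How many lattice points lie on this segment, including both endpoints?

17

The number of lattice points on a segment between lattice points is gcd(|Δx|,|Δy|) + 1 = gcd(16,16) + 1 = 16 + 1 = 17.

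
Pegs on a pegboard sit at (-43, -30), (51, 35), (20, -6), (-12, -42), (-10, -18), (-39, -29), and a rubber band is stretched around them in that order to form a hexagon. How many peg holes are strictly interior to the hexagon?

The shoelace formula gives twice the area as |((-43)·35 − 51·(-30)) + (51·(-6) − 20·35) + (20·(-42) − (-12)·(-6)) + ((-12)·(-18) − (-10)·(-42)) + ((-10)·(-29) − (-39)·(-18)) + ((-39)·(-30) − (-43)·(-29))| = 2586, so the area is 1293.
Along each edge there are gcd(|Δx|,|Δy|)+1 lattice points, so counting each shared vertex once the boundary has gcd(94,65) + gcd(31,41) + gcd(32,36) + gcd(2,24) + gcd(29,11) + gcd(4,1) = 1+1+4+2+1+1 = 10.
Pick's theorem gives I = A − B/2 + 1 = 1293 − 10/2 + 1 = 1289.

1289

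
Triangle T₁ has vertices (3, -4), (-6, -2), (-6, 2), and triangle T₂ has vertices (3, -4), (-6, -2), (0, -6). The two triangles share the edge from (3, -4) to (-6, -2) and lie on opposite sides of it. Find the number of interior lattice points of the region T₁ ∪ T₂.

26

The union is the simple quadrilateral with vertices (3, -4), (-6, 2), (-6, -2), (0, -6) in order.
By the shoelace formula, twice the signed area is |(3·2 − (-6)·(-4)) + ((-6)·(-2) − (-6)·2) + ((-6)·(-6) − 0·(-2)) + (0·(-4) − 3·(-6))| = 60, so the area is 30.
The number of boundary lattice points is Σ gcd(|Δx|,|Δy|) = gcd(9,6) + gcd(0,4) + gcd(6,4) + gcd(3,2) = 3+4+2+1 = 10.
By Pick's theorem I = A − B/2 + 1 = 30 − 10/2 + 1 = 26.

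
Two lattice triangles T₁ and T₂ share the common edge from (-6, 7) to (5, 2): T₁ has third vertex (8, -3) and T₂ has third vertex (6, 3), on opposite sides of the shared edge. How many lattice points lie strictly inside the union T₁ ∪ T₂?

25

The union is the simple quadrilateral with vertices (-6, 7), (8, -3), (5, 2), (6, 3) in order.
By the shoelace formula, twice the signed area is |((-6)·(-3) − 8·7) + (8·2 − 5·(-3)) + (5·3 − 6·2) + (6·7 − (-6)·3)| = 56, so the area is 28.
The number of boundary lattice points is Σ gcd(|Δx|,|Δy|) = gcd(14,10) + gcd(3,5) + gcd(1,1) + gcd(12,4) = 2+1+1+4 = 8.
By Pick's theorem I = A − B/2 + 1 = 28 − 8/2 + 1 = 25.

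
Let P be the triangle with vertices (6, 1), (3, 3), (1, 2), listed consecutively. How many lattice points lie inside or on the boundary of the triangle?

By the shoelace formula, twice the signed area is |(6·3 − 3·1) + (3·2 − 1·3) + (1·1 − 6·2)| = 7, so the area is 7/2.
Along each edge there are gcd(|Δx|,|Δy|)+1 lattice points, so counting each shared vertex once the boundary has gcd(3,2) + gcd(2,1) + gcd(5,1) = 1+1+1 = 3.
Pick's theorem gives I = A − B/2 + 1 = 7/2 − 3/2 + 1 = 3, so the closed region contains I + B = 3 + 3 = 6 lattice points.

6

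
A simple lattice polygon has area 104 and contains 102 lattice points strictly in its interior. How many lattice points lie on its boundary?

Pick's theorem gives A = I + B/2 − 1, so B = 2(A − I + 1) = 2(104 − 102 + 1) = 6.

6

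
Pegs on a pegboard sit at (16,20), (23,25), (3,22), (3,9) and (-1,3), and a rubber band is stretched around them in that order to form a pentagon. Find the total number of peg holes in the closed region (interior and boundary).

The shoelace formula gives twice the area as |(16·25 − 23·20) + (23·22 − 3·25) + (3·9 − 3·22) + (3·3 − (-1)·9) + ((-1)·20 − 16·3)| = 282, so the area is 141.
Along each edge there are gcd(|Δx|,|Δy|)+1 lattice points, so counting each shared vertex once the boundary has gcd(7,5) + gcd(20,3) + gcd(0,13) + gcd(4,6) + gcd(17,17) = 1+1+13+2+17 = 34.
Pick's theorem gives I = A − B/2 + 1 = 141 − 34/2 + 1 = 125, so the closed region contains I + B = 125 + 34 = 159 lattice points.

159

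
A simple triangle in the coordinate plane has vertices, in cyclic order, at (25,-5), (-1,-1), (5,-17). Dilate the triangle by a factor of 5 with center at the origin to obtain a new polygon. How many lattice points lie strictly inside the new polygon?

Using the shoelace formula, 2A = |[25·(-1) − (-1)·(-5)] + [(-1)·(-17) − 5·(-1)] + [5·(-5) − 25·(-17)]| = 392, so the area is 196.
Summing gcd(|Δx|,|Δy|) over the edges gives the boundary count: gcd(26,4) + gcd(6,16) + gcd(20,12) = 2+2+4 = 8.
Scaling by 5 multiplies the area by 5² = 25 (so the new area is 4900) and multiplies the boundary lattice-point count by 5, giving 40.
By Pick's theorem, the interior count of the dilated polygon is 4900 − 40/2 + 1 = 4881.

4881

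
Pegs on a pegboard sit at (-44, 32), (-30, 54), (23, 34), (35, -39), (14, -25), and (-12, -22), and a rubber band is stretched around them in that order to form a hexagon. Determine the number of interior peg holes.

The shoelace formula gives twice the area as |[(-44)·54 − (-30)·32] + [(-30)·34 − 23·54] + [23·(-39) − 35·34] + [35·(-25) − 14·(-39)] + [14·(-22) − (-12)·(-25)] + [(-12)·32 − (-44)·(-22)]| = 8054, so the area is 4027.
Summing gcd(|Δx|,|Δy|) over the edges gives the boundary count: gcd(14,22) + gcd(53,20) + gcd(12,73) + gcd(21,14) + gcd(26,3) + gcd(32,54) = 2+1+1+7+1+2 = 14.
Pick's theorem gives I = A − B/2 + 1 = 4027 − 14/2 + 1 = 4021.

4021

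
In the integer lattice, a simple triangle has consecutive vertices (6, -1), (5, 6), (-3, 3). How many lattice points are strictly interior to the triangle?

Using the shoelace formula, 2A = |[6·6 − 5·(-1)] + [5·3 − (-3)·6] + [(-3)·(-1) − 6·3]| = 59, so the area is 59/2.
Summing gcd(|Δx|,|Δy|) over the edges gives the boundary count: gcd(1,7) + gcd(8,3) + gcd(9,4) = 1+1+1 = 3.
By Pick's theorem A = I + B/2 − 1, so I = 59/2 − 3/2 + 1 = 29.

29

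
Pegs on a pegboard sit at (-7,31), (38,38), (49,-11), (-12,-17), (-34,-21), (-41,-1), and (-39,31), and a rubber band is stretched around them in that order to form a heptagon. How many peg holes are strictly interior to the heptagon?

The shoelace formula gives twice the area as |((-7)·38 − 38·31) + (38·(-11) − 49·38) + (49·(-17) − (-12)·(-11)) + ((-12)·(-21) − (-34)·(-17)) + ((-34)·(-1) − (-41)·(-21)) + ((-41)·31 − (-39)·(-1)) + ((-39)·31 − (-7)·31)| = 8144, so the area is 4072.
Along each edge there are gcd(|Δx|,|Δy|)+1 lattice points, so counting each shared vertex once the boundary has gcd(45,7) + gcd(11,49) + gcd(61,6) + gcd(22,4) + gcd(7,20) + gcd(2,32) + gcd(32,0) = 1+1+1+2+1+2+32 = 40.
By Pick's theorem A = I + B/2 − 1, so I = 4072 − 40/2 + 1 = 4053.

4053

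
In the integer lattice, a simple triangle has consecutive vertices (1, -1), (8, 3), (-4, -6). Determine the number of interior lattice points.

4

By the shoelace formula, twice the signed area is |[1·3 − 8·(-1)] + [8·(-6) − (-4)·3] + [(-4)·(-1) − 1·(-6)]| = 15, so the area is 7.5.
Along each edge there are gcd(|Δx|,|Δy|)+1 lattice points, so counting each shared vertex once the boundary has gcd(7,4) + gcd(12,9) + gcd(5,5) = 1+3+5 = 9.
Pick's theorem gives I = A − B/2 + 1 = 7.5 − 9/2 + 1 = 4.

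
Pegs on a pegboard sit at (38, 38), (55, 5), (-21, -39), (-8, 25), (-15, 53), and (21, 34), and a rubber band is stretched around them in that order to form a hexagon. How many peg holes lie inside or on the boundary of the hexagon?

The shoelace formula gives twice the area as |[38·5 − 55·38] + [55·(-39) − (-21)·5] + [(-21)·25 − (-8)·(-39)] + [(-8)·53 − (-15)·25] + [(-15)·34 − 21·53] + [21·38 − 38·34]| = 6943, so the area is 3471.5.
Summing gcd(|Δx|,|Δy|) over the edges gives the boundary count: gcd(17,33) + gcd(76,44) + gcd(13,64) + gcd(7,28) + gcd(36,19) + gcd(17,4) = 1+4+1+7+1+1 = 15.
Pick's theorem gives I = A − B/2 + 1 = 3471.5 − 15/2 + 1 = 3465, so the closed region contains I + B = 3465 + 15 = 3480 lattice points.

3480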